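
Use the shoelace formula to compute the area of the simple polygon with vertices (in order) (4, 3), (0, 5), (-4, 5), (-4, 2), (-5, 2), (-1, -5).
Area = 49

Shoelace formula: Area = (1/2) |Σ_i (x_i · y_{i+1} − x_{i+1} · y_i)| (indices mod n). Compute each cross term:
  (4)(5) − (0)(3) = 20
  (0)(5) − (-4)(5) = 20
  (-4)(2) − (-4)(5) = 12
  (-4)(2) − (-5)(2) = 2
  (-5)(-5) − (-1)(2) = 27
  (-1)(3) − (4)(-5) = 17
Sum = 98, so (signed) Area = 98/2 = 49, |Area| = 49.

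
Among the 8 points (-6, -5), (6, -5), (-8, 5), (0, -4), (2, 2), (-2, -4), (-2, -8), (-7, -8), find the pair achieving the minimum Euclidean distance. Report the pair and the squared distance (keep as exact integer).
Pair = ((0, -4), (-2, -4)); squared distance = 4

Compute all C(8, 2) = 28 pairwise squared distances (x_i − x_j)² + (y_i − y_j)². The minimum is 4, attained by the pair ((0, -4), (-2, -4)).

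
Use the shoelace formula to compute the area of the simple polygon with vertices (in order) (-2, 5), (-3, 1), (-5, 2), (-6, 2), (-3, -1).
Area = 9/2

Shoelace formula: Area = (1/2) |Σ_i (x_i · y_{i+1} − x_{i+1} · y_i)| (indices mod n). Compute each cross term:
  (-2)(1) − (-3)(5) = 13
  (-3)(2) − (-5)(1) = -1
  (-5)(2) − (-6)(2) = 2
  (-6)(-1) − (-3)(2) = 12
  (-3)(5) − (-2)(-1) = -17
Sum = 9, so (signed) Area = 9/2 = 9/2, |Area| = 9/2.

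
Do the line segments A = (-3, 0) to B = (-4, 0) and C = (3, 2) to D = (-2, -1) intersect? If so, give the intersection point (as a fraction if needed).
No (intersection of containing lines falls outside at least one segment)

Parametrize and solve: t = -8/3, s = 2/3. At least one of these is outside [0, 1], so the segments do not intersect.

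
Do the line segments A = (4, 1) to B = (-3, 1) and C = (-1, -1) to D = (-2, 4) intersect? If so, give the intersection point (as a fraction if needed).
Yes; intersection at (-7/5, 1) (t = 27/35 on AB, s = 2/5 on CD)

Parametrize AB as A + t(B − A) = (4 + -7 t, 1 + 0 t) and CD as C + s(D − C) = (-1 + -1 s, -1 + 5 s). Solve the linear system for (t, s). Determinant = 35 ≠ 0, so a unique intersection of the containing lines exists. Solution: t = 27/35, s = 2/5 — both in [0, 1], so the segments cross. Intersection point: (-7/5, 1).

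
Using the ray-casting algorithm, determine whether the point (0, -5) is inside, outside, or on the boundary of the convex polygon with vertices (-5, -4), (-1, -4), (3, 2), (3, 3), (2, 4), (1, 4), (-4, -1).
The point (0, -5) lies strictly outside the polygon

Cast a horizontal ray to the right from the query point and count how many polygon edges it crosses (each edge strictly once or zero times, handled with the usual half-open convention). 
Parity of crossings → even ⇒ outside.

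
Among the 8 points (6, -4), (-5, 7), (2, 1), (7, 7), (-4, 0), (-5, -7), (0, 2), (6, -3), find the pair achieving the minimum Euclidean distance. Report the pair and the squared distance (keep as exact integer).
Pair = ((6, -4), (6, -3)); squared distance = 1

Compute all C(8, 2) = 28 pairwise squared distances (x_i − x_j)² + (y_i − y_j)². The minimum is 1, attained by the pair ((6, -4), (6, -3)).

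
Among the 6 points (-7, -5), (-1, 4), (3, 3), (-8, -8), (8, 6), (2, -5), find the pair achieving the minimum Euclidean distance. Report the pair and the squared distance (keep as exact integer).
Pair = ((-7, -5), (-8, -8)); squared distance = 10

Compute all C(6, 2) = 15 pairwise squared distances (x_i − x_j)² + (y_i − y_j)². The minimum is 10, attained by the pair ((-7, -5), (-8, -8)).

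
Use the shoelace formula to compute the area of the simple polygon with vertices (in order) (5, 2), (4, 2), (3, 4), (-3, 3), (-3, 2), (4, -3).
Area = 30

Shoelace formula: Area = (1/2) |Σ_i (x_i · y_{i+1} − x_{i+1} · y_i)| (indices mod n). Compute each cross term:
  (5)(2) − (4)(2) = 2
  (4)(4) − (3)(2) = 10
  (3)(3) − (-3)(4) = 21
  (-3)(2) − (-3)(3) = 3
  (-3)(-3) − (4)(2) = 1
  (4)(2) − (5)(-3) = 23
Sum = 60, so (signed) Area = 60/2 = 30, |Area| = 30.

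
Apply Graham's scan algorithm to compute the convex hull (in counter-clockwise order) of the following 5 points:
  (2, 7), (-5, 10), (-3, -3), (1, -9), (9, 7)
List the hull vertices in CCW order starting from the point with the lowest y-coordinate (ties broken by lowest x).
Hull (CCW) = [(1, -9), (9, 7), (-5, 10), (-3, -3)]

Graham scan procedure:
  1. Find the pivot p₀ = point with lowest y (tie → lowest x): (1, -9).
  2. Sort the remaining points by polar angle around p₀.
  3. Walk through sorted points, maintaining a stack; pop the top while the last three entries make a non-left turn (cross product ≤ 0).
  4. Final stack is the convex hull in CCW order: (1, -9), (9, 7), (-5, 10), (-3, -3).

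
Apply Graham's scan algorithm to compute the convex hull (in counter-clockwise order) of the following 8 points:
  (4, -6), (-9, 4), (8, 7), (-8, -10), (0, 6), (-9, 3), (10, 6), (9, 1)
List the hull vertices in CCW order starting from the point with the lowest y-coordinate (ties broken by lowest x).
Hull (CCW) = [(-8, -10), (4, -6), (9, 1), (10, 6), (8, 7), (0, 6), (-9, 4), (-9, 3)]

Graham scan procedure:
  1. Find the pivot p₀ = point with lowest y (tie → lowest x): (-8, -10).
  2. Sort the remaining points by polar angle around p₀.
  3. Walk through sorted points, maintaining a stack; pop the top while the last three entries make a non-left turn (cross product ≤ 0).
  4. Final stack is the convex hull in CCW order: (-8, -10), (4, -6), (9, 1), (10, 6), (8, 7), (0, 6), (-9, 4), (-9, 3).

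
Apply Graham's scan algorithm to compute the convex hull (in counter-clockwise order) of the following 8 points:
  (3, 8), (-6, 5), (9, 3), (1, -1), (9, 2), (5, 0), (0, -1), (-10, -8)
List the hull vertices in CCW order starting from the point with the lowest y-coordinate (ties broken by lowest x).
Hull (CCW) = [(-10, -8), (9, 2), (9, 3), (3, 8), (-6, 5)]

Graham scan procedure:
  1. Find the pivot p₀ = point with lowest y (tie → lowest x): (-10, -8).
  2. Sort the remaining points by polar angle around p₀.
  3. Walk through sorted points, maintaining a stack; pop the top while the last three entries make a non-left turn (cross product ≤ 0).
  4. Final stack is the convex hull in CCW order: (-10, -8), (9, 2), (9, 3), (3, 8), (-6, 5).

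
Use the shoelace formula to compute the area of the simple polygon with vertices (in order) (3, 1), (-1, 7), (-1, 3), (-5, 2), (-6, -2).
Area = 61/2

Shoelace formula: Area = (1/2) |Σ_i (x_i · y_{i+1} − x_{i+1} · y_i)| (indices mod n). Compute each cross term:
  (3)(7) − (-1)(1) = 22
  (-1)(3) − (-1)(7) = 4
  (-1)(2) − (-5)(3) = 13
  (-5)(-2) − (-6)(2) = 22
  (-6)(1) − (3)(-2) = 0
Sum = 61, so (signed) Area = 61/2 = 61/2, |Area| = 61/2.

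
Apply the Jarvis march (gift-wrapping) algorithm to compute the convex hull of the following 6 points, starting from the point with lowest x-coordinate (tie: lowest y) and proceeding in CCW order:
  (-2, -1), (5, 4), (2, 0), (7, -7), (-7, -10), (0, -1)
Hull (CCW) = [(-7, -10), (7, -7), (5, 4), (-2, -1)]

Jarvis march: at each step, from the current hull vertex p, select the next vertex q as the point such that every other point lies strictly to the left of (or on) the directed line p → q. (Equivalently: for every other point r, the cross product (q − p) × (r − p) ≥ 0.)
Starting point (lowest x, tie lowest y): (-7, -10). Wrap until returning to start. Resulting hull: (-7, -10), (7, -7), (5, 4), (-2, -1).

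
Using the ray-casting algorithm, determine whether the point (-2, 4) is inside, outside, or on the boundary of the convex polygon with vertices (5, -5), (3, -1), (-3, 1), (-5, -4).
The point (-2, 4) lies strictly outside the polygon

Cast a horizontal ray to the right from the query point and count how many polygon edges it crosses (each edge strictly once or zero times, handled with the usual half-open convention). 
Parity of crossings → even ⇒ outside.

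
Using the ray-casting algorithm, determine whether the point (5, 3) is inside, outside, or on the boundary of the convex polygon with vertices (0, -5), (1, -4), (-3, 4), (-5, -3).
The point (5, 3) lies strictly outside the polygon

Cast a horizontal ray to the right from the query point and count how many polygon edges it crosses (each edge strictly once or zero times, handled with the usual half-open convention). 
Parity of crossings → even ⇒ outside.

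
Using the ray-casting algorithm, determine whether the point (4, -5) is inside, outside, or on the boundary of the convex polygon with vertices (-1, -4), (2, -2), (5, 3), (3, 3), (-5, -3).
The point (4, -5) lies strictly outside the polygon

Cast a horizontal ray to the right from the query point and count how many polygon edges it crosses (each edge strictly once or zero times, handled with the usual half-open convention). 
Parity of crossings → even ⇒ outside.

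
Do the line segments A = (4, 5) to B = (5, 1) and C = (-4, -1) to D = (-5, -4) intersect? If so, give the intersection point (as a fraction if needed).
No (intersection of containing lines falls outside at least one segment)

Parametrize and solve: t = -18/7, s = -38/7. At least one of these is outside [0, 1], so the segments do not intersect.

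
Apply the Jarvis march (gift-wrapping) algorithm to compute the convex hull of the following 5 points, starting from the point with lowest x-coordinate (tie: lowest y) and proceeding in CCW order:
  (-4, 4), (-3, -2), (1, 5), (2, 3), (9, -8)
Hull (CCW) = [(-4, 4), (-3, -2), (9, -8), (1, 5)]

Jarvis march: at each step, from the current hull vertex p, select the next vertex q as the point such that every other point lies strictly to the left of (or on) the directed line p → q. (Equivalently: for every other point r, the cross product (q − p) × (r − p) ≥ 0.)
Starting point (lowest x, tie lowest y): (-4, 4). Wrap until returning to start. Resulting hull: (-4, 4), (-3, -2), (9, -8), (1, 5).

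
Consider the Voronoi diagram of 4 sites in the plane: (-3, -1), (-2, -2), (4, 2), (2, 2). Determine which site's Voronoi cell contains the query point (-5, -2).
Nearest site = (-3, -1)

The Voronoi cell of site s contains exactly those query points closer to s than to any other site. Compute squared distances from q = (-5, -2) to each site:
  (-3 − -5)² + (-1 − -2)² = 5
  (-2 − -5)² + (-2 − -2)² = 9
  (2 − -5)² + (2 − -2)² = 65
  (4 − -5)² + (2 − -2)² = 97
Minimum is attained by (-3, -1), so q lies in its Voronoi cell.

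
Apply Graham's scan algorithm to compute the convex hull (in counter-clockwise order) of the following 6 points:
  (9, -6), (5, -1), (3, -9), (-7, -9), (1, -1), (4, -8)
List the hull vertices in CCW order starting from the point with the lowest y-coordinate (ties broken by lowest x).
Hull (CCW) = [(-7, -9), (3, -9), (9, -6), (5, -1), (1, -1)]

Graham scan procedure:
  1. Find the pivot p₀ = point with lowest y (tie → lowest x): (-7, -9).
  2. Sort the remaining points by polar angle around p₀.
  3. Walk through sorted points, maintaining a stack; pop the top while the last three entries make a non-left turn (cross product ≤ 0).
  4. Final stack is the convex hull in CCW order: (-7, -9), (3, -9), (9, -6), (5, -1), (1, -1).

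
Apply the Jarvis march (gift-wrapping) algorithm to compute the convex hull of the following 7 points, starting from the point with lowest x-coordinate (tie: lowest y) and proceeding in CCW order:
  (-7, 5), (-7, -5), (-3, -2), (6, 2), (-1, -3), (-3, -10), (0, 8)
Hull (CCW) = [(-7, -5), (-3, -10), (6, 2), (0, 8), (-7, 5)]

Jarvis march: at each step, from the current hull vertex p, select the next vertex q as the point such that every other point lies strictly to the left of (or on) the directed line p → q. (Equivalently: for every other point r, the cross product (q − p) × (r − p) ≥ 0.)
Starting point (lowest x, tie lowest y): (-7, -5). Wrap until returning to start. Resulting hull: (-7, -5), (-3, -10), (6, 2), (0, 8), (-7, 5).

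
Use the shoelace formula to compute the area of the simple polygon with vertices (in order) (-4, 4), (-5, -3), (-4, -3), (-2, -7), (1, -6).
Area = 28

Shoelace formula: Area = (1/2) |Σ_i (x_i · y_{i+1} − x_{i+1} · y_i)| (indices mod n). Compute each cross term:
  (-4)(-3) − (-5)(4) = 32
  (-5)(-3) − (-4)(-3) = 3
  (-4)(-7) − (-2)(-3) = 22
  (-2)(-6) − (1)(-7) = 19
  (1)(4) − (-4)(-6) = -20
Sum = 56, so (signed) Area = 56/2 = 28, |Area| = 28.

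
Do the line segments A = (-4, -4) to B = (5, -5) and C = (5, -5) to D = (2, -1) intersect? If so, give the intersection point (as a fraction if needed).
Yes; intersection at (5, -5) (t = 1 on AB, s = 0 on CD)

Parametrize AB as A + t(B − A) = (-4 + 9 t, -4 + -1 t) and CD as C + s(D − C) = (5 + -3 s, -5 + 4 s). Solve the linear system for (t, s). Determinant = -33 ≠ 0, so a unique intersection of the containing lines exists. Solution: t = 1, s = 0 — both in [0, 1], so the segments cross. Intersection point: (5, -5).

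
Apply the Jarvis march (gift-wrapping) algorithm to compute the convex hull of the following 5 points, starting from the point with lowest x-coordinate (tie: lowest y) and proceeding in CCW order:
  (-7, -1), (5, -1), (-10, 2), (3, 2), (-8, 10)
Hull (CCW) = [(-10, 2), (-7, -1), (5, -1), (3, 2), (-8, 10)]

Jarvis march: at each step, from the current hull vertex p, select the next vertex q as the point such that every other point lies strictly to the left of (or on) the directed line p → q. (Equivalently: for every other point r, the cross product (q − p) × (r − p) ≥ 0.)
Starting point (lowest x, tie lowest y): (-10, 2). Wrap until returning to start. Resulting hull: (-10, 2), (-7, -1), (5, -1), (3, 2), (-8, 10).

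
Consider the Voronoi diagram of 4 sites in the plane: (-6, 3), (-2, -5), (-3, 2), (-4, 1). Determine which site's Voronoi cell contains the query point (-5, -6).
Nearest site = (-2, -5)

The Voronoi cell of site s contains exactly those query points closer to s than to any other site. Compute squared distances from q = (-5, -6) to each site:
  (-2 − -5)² + (-5 − -6)² = 10
  (-4 − -5)² + (1 − -6)² = 50
  (-3 − -5)² + (2 − -6)² = 68
  (-6 − -5)² + (3 − -6)² = 82
Minimum is attained by (-2, -5), so q lies in its Voronoi cell.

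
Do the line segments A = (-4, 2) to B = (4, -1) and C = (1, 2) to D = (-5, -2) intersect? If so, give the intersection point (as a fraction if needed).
Yes; intersection at (-4/5, 4/5) (t = 2/5 on AB, s = 3/10 on CD)

Parametrize AB as A + t(B − A) = (-4 + 8 t, 2 + -3 t) and CD as C + s(D − C) = (1 + -6 s, 2 + -4 s). Solve the linear system for (t, s). Determinant = 50 ≠ 0, so a unique intersection of the containing lines exists. Solution: t = 2/5, s = 3/10 — both in [0, 1], so the segments cross. Intersection point: (-4/5, 4/5).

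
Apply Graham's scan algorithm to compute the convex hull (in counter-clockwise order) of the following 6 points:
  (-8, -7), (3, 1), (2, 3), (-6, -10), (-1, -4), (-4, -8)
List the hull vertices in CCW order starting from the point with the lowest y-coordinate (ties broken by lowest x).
Hull (CCW) = [(-6, -10), (-4, -8), (3, 1), (2, 3), (-8, -7)]

Graham scan procedure:
  1. Find the pivot p₀ = point with lowest y (tie → lowest x): (-6, -10).
  2. Sort the remaining points by polar angle around p₀.
  3. Walk through sorted points, maintaining a stack; pop the top while the last three entries make a non-left turn (cross product ≤ 0).
  4. Final stack is the convex hull in CCW order: (-6, -10), (-4, -8), (3, 1), (2, 3), (-8, -7).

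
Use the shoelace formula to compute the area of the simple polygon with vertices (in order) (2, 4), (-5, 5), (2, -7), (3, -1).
Area = 44

Shoelace formula: Area = (1/2) |Σ_i (x_i · y_{i+1} − x_{i+1} · y_i)| (indices mod n). Compute each cross term:
  (2)(5) − (-5)(4) = 30
  (-5)(-7) − (2)(5) = 25
  (2)(-1) − (3)(-7) = 19
  (3)(4) − (2)(-1) = 14
Sum = 88, so (signed) Area = 88/2 = 44, |Area| = 44.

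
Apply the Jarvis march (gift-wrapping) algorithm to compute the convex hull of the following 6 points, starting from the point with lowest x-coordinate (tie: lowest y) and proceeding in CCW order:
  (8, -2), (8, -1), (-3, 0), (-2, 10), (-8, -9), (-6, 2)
Hull (CCW) = [(-8, -9), (8, -2), (8, -1), (-2, 10), (-6, 2)]

Jarvis march: at each step, from the current hull vertex p, select the next vertex q as the point such that every other point lies strictly to the left of (or on) the directed line p → q. (Equivalently: for every other point r, the cross product (q − p) × (r − p) ≥ 0.)
Starting point (lowest x, tie lowest y): (-8, -9). Wrap until returning to start. Resulting hull: (-8, -9), (8, -2), (8, -1), (-2, 10), (-6, 2).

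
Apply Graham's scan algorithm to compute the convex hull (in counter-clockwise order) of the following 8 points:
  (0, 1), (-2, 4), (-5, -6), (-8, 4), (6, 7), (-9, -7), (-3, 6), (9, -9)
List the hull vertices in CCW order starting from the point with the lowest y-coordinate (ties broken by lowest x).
Hull (CCW) = [(9, -9), (6, 7), (-3, 6), (-8, 4), (-9, -7)]

Graham scan procedure:
  1. Find the pivot p₀ = point with lowest y (tie → lowest x): (9, -9).
  2. Sort the remaining points by polar angle around p₀.
  3. Walk through sorted points, maintaining a stack; pop the top while the last three entries make a non-left turn (cross product ≤ 0).
  4. Final stack is the convex hull in CCW order: (9, -9), (6, 7), (-3, 6), (-8, 4), (-9, -7).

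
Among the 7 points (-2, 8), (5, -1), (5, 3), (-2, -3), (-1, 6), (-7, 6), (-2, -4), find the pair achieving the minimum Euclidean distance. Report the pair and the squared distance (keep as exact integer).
Pair = ((-2, -3), (-2, -4)); squared distance = 1

Compute all C(7, 2) = 21 pairwise squared distances (x_i − x_j)² + (y_i − y_j)². The minimum is 1, attained by the pair ((-2, -3), (-2, -4)).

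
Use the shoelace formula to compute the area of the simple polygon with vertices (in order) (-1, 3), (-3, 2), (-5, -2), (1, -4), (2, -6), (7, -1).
Area = 107/2

Shoelace formula: Area = (1/2) |Σ_i (x_i · y_{i+1} − x_{i+1} · y_i)| (indices mod n). Compute each cross term:
  (-1)(2) − (-3)(3) = 7
  (-3)(-2) − (-5)(2) = 16
  (-5)(-4) − (1)(-2) = 22
  (1)(-6) − (2)(-4) = 2
  (2)(-1) − (7)(-6) = 40
  (7)(3) − (-1)(-1) = 20
Sum = 107, so (signed) Area = 107/2 = 107/2, |Area| = 107/2.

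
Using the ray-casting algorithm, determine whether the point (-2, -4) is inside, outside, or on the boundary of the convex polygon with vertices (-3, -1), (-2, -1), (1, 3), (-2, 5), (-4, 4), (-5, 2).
The point (-2, -4) lies strictly outside the polygon

Cast a horizontal ray to the right from the query point and count how many polygon edges it crosses (each edge strictly once or zero times, handled with the usual half-open convention). 
Parity of crossings → even ⇒ outside.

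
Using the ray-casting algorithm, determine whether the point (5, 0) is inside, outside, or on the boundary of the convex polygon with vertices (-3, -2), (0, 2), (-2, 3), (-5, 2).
The point (5, 0) lies strictly outside the polygon

Cast a horizontal ray to the right from the query point and count how many polygon edges it crosses (each edge strictly once or zero times, handled with the usual half-open convention). 
Parity of crossings → even ⇒ outside.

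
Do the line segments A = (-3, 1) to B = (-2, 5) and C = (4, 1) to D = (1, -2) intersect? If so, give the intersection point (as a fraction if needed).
No (intersection of containing lines falls outside at least one segment)

Parametrize and solve: t = -7/3, s = 28/9. At least one of these is outside [0, 1], so the segments do not intersect.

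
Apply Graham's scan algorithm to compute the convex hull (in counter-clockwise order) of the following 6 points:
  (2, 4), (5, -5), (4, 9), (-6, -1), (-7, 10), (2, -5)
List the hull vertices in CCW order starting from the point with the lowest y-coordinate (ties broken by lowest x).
Hull (CCW) = [(2, -5), (5, -5), (4, 9), (-7, 10), (-6, -1)]

Graham scan procedure:
  1. Find the pivot p₀ = point with lowest y (tie → lowest x): (2, -5).
  2. Sort the remaining points by polar angle around p₀.
  3. Walk through sorted points, maintaining a stack; pop the top while the last three entries make a non-left turn (cross product ≤ 0).
  4. Final stack is the convex hull in CCW order: (2, -5), (5, -5), (4, 9), (-7, 10), (-6, -1).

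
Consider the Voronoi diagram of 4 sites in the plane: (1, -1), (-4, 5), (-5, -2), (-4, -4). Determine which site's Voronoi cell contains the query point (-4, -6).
Nearest site = (-4, -4)

The Voronoi cell of site s contains exactly those query points closer to s than to any other site. Compute squared distances from q = (-4, -6) to each site:
  (-4 − -4)² + (-4 − -6)² = 4
  (-5 − -4)² + (-2 − -6)² = 17
  (1 − -4)² + (-1 − -6)² = 50
  (-4 − -4)² + (5 − -6)² = 121
Minimum is attained by (-4, -4), so q lies in its Voronoi cell.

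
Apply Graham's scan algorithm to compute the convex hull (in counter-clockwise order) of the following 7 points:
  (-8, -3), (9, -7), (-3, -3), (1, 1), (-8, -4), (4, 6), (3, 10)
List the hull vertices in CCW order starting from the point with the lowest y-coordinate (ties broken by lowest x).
Hull (CCW) = [(9, -7), (3, 10), (-8, -3), (-8, -4)]

Graham scan procedure:
  1. Find the pivot p₀ = point with lowest y (tie → lowest x): (9, -7).
  2. Sort the remaining points by polar angle around p₀.
  3. Walk through sorted points, maintaining a stack; pop the top while the last three entries make a non-left turn (cross product ≤ 0).
  4. Final stack is the convex hull in CCW order: (9, -7), (3, 10), (-8, -3), (-8, -4).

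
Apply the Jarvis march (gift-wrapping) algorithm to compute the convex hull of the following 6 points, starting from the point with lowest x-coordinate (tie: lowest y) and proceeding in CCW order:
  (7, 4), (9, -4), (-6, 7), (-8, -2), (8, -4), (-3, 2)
Hull (CCW) = [(-8, -2), (8, -4), (9, -4), (7, 4), (-6, 7)]

Jarvis march: at each step, from the current hull vertex p, select the next vertex q as the point such that every other point lies strictly to the left of (or on) the directed line p → q. (Equivalently: for every other point r, the cross product (q − p) × (r − p) ≥ 0.)
Starting point (lowest x, tie lowest y): (-8, -2). Wrap until returning to start. Resulting hull: (-8, -2), (8, -4), (9, -4), (7, 4), (-6, 7).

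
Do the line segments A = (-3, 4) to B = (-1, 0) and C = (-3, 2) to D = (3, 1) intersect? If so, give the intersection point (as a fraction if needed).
Yes; intersection at (-21/11, 20/11) (t = 6/11 on AB, s = 2/11 on CD)

Parametrize AB as A + t(B − A) = (-3 + 2 t, 4 + -4 t) and CD as C + s(D − C) = (-3 + 6 s, 2 + -1 s). Solve the linear system for (t, s). Determinant = -22 ≠ 0, so a unique intersection of the containing lines exists. Solution: t = 6/11, s = 2/11 — both in [0, 1], so the segments cross. Intersection point: (-21/11, 20/11).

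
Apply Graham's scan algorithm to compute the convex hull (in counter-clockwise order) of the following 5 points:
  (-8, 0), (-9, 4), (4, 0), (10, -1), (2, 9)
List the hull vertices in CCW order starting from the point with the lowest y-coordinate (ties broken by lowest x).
Hull (CCW) = [(10, -1), (2, 9), (-9, 4), (-8, 0)]

Graham scan procedure:
  1. Find the pivot p₀ = point with lowest y (tie → lowest x): (10, -1).
  2. Sort the remaining points by polar angle around p₀.
  3. Walk through sorted points, maintaining a stack; pop the top while the last three entries make a non-left turn (cross product ≤ 0).
  4. Final stack is the convex hull in CCW order: (10, -1), (2, 9), (-9, 4), (-8, 0).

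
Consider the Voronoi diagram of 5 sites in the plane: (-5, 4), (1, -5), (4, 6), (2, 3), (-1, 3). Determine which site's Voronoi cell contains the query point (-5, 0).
Nearest site = (-5, 4)

The Voronoi cell of site s contains exactly those query points closer to s than to any other site. Compute squared distances from q = (-5, 0) to each site:
  (-5 − -5)² + (4 − 0)² = 16
  (-1 − -5)² + (3 − 0)² = 25
  (2 − -5)² + (3 − 0)² = 58
  (1 − -5)² + (-5 − 0)² = 61
  (4 − -5)² + (6 − 0)² = 117
Minimum is attained by (-5, 4), so q lies in its Voronoi cell.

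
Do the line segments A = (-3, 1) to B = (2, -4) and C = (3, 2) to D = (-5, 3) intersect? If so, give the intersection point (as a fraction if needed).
No (intersection of containing lines falls outside at least one segment)

Parametrize and solve: t = -2/5, s = 1. At least one of these is outside [0, 1], so the segments do not intersect.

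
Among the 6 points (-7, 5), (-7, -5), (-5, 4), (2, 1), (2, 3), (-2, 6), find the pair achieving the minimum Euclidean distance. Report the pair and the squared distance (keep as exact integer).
Pair = ((2, 1), (2, 3)); squared distance = 4

Compute all C(6, 2) = 15 pairwise squared distances (x_i − x_j)² + (y_i − y_j)². The minimum is 4, attained by the pair ((2, 1), (2, 3)).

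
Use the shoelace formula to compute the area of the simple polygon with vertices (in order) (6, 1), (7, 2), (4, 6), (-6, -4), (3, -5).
Area = 67

Shoelace formula: Area = (1/2) |Σ_i (x_i · y_{i+1} − x_{i+1} · y_i)| (indices mod n). Compute each cross term:
  (6)(2) − (7)(1) = 5
  (7)(6) − (4)(2) = 34
  (4)(-4) − (-6)(6) = 20
  (-6)(-5) − (3)(-4) = 42
  (3)(1) − (6)(-5) = 33
Sum = 134, so (signed) Area = 134/2 = 67, |Area| = 67.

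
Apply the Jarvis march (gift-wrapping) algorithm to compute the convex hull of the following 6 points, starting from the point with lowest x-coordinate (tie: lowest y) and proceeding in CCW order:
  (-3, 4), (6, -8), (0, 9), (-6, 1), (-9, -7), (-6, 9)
Hull (CCW) = [(-9, -7), (6, -8), (0, 9), (-6, 9)]

Jarvis march: at each step, from the current hull vertex p, select the next vertex q as the point such that every other point lies strictly to the left of (or on) the directed line p → q. (Equivalently: for every other point r, the cross product (q − p) × (r − p) ≥ 0.)
Starting point (lowest x, tie lowest y): (-9, -7). Wrap until returning to start. Resulting hull: (-9, -7), (6, -8), (0, 9), (-6, 9).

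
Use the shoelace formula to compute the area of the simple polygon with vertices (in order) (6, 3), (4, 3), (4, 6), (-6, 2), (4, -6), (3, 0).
Area = 117/2

Shoelace formula: Area = (1/2) |Σ_i (x_i · y_{i+1} − x_{i+1} · y_i)| (indices mod n). Compute each cross term:
  (6)(3) − (4)(3) = 6
  (4)(6) − (4)(3) = 12
  (4)(2) − (-6)(6) = 44
  (-6)(-6) − (4)(2) = 28
  (4)(0) − (3)(-6) = 18
  (3)(3) − (6)(0) = 9
Sum = 117, so (signed) Area = 117/2 = 117/2, |Area| = 117/2.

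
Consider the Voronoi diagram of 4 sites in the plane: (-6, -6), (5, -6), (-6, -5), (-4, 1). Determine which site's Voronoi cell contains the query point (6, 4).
Nearest site = (5, -6)

The Voronoi cell of site s contains exactly those query points closer to s than to any other site. Compute squared distances from q = (6, 4) to each site:
  (5 − 6)² + (-6 − 4)² = 101
  (-4 − 6)² + (1 − 4)² = 109
  (-6 − 6)² + (-5 − 4)² = 225
  (-6 − 6)² + (-6 − 4)² = 244
Minimum is attained by (5, -6), so q lies in its Voronoi cell.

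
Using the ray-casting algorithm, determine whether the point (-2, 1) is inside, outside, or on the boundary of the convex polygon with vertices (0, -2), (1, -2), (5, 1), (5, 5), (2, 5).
The point (-2, 1) lies strictly outside the polygon

Cast a horizontal ray to the right from the query point and count how many polygon edges it crosses (each edge strictly once or zero times, handled with the usual half-open convention). 
Parity of crossings → even ⇒ outside.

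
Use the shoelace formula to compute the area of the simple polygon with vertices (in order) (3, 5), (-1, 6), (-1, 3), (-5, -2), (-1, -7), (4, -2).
Area = 66

Shoelace formula: Area = (1/2) |Σ_i (x_i · y_{i+1} − x_{i+1} · y_i)| (indices mod n). Compute each cross term:
  (3)(6) − (-1)(5) = 23
  (-1)(3) − (-1)(6) = 3
  (-1)(-2) − (-5)(3) = 17
  (-5)(-7) − (-1)(-2) = 33
  (-1)(-2) − (4)(-7) = 30
  (4)(5) − (3)(-2) = 26
Sum = 132, so (signed) Area = 132/2 = 66, |Area| = 66.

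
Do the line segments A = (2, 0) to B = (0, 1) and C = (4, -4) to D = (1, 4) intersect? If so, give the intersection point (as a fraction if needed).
No (intersection of containing lines falls outside at least one segment)

Parametrize and solve: t = -4/13, s = 6/13. At least one of these is outside [0, 1], so the segments do not intersect.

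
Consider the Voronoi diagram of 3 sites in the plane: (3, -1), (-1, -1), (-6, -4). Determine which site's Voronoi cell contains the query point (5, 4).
Nearest site = (3, -1)

The Voronoi cell of site s contains exactly those query points closer to s than to any other site. Compute squared distances from q = (5, 4) to each site:
  (3 − 5)² + (-1 − 4)² = 29
  (-1 − 5)² + (-1 − 4)² = 61
  (-6 − 5)² + (-4 − 4)² = 185
Minimum is attained by (3, -1), so q lies in its Voronoi cell.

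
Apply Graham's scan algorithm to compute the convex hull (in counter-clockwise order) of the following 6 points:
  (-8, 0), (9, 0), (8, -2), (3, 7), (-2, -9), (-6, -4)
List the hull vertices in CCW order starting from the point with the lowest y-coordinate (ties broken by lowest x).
Hull (CCW) = [(-2, -9), (8, -2), (9, 0), (3, 7), (-8, 0), (-6, -4)]

Graham scan procedure:
  1. Find the pivot p₀ = point with lowest y (tie → lowest x): (-2, -9).
  2. Sort the remaining points by polar angle around p₀.
  3. Walk through sorted points, maintaining a stack; pop the top while the last three entries make a non-left turn (cross product ≤ 0).
  4. Final stack is the convex hull in CCW order: (-2, -9), (8, -2), (9, 0), (3, 7), (-8, 0), (-6, -4).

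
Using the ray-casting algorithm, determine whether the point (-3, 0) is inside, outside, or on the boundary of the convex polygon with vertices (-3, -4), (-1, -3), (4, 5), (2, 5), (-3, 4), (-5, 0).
The point (-3, 0) lies strictly inside the polygon

Cast a horizontal ray to the right from the query point and count how many polygon edges it crosses (each edge strictly once or zero times, handled with the usual half-open convention). 
Parity of crossings → odd ⇒ inside.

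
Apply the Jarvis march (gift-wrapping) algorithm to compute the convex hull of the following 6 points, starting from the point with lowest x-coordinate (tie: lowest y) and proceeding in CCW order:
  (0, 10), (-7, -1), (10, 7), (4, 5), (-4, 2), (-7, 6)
Hull (CCW) = [(-7, -1), (10, 7), (0, 10), (-7, 6)]

Jarvis march: at each step, from the current hull vertex p, select the next vertex q as the point such that every other point lies strictly to the left of (or on) the directed line p → q. (Equivalently: for every other point r, the cross product (q − p) × (r − p) ≥ 0.)
Starting point (lowest x, tie lowest y): (-7, -1). Wrap until returning to start. Resulting hull: (-7, -1), (10, 7), (0, 10), (-7, 6).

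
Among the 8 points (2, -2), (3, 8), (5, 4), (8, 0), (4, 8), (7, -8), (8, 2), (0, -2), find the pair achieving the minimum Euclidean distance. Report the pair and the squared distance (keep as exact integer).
Pair = ((3, 8), (4, 8)); squared distance = 1

Compute all C(8, 2) = 28 pairwise squared distances (x_i − x_j)² + (y_i − y_j)². The minimum is 1, attained by the pair ((3, 8), (4, 8)).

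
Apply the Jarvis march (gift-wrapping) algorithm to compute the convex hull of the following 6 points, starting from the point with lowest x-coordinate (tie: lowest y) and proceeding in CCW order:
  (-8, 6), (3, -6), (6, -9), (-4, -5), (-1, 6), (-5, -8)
Hull (CCW) = [(-8, 6), (-5, -8), (6, -9), (-1, 6)]

Jarvis march: at each step, from the current hull vertex p, select the next vertex q as the point such that every other point lies strictly to the left of (or on) the directed line p → q. (Equivalently: for every other point r, the cross product (q − p) × (r − p) ≥ 0.)
Starting point (lowest x, tie lowest y): (-8, 6). Wrap until returning to start. Resulting hull: (-8, 6), (-5, -8), (6, -9), (-1, 6).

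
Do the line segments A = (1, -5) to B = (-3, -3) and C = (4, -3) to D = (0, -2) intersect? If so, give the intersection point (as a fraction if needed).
No (intersection of containing lines falls outside at least one segment)

Parametrize and solve: t = 11/4, s = 7/2. At least one of these is outside [0, 1], so the segments do not intersect.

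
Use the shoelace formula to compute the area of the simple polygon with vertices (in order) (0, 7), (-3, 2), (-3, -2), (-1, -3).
Area = 33/2

Shoelace formula: Area = (1/2) |Σ_i (x_i · y_{i+1} − x_{i+1} · y_i)| (indices mod n). Compute each cross term:
  (0)(2) − (-3)(7) = 21
  (-3)(-2) − (-3)(2) = 12
  (-3)(-3) − (-1)(-2) = 7
  (-1)(7) − (0)(-3) = -7
Sum = 33, so (signed) Area = 33/2 = 33/2, |Area| = 33/2.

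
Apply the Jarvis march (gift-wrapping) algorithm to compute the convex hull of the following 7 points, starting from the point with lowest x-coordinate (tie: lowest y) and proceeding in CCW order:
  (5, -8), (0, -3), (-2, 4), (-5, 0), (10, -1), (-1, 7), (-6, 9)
Hull (CCW) = [(-6, 9), (-5, 0), (5, -8), (10, -1), (-1, 7)]

Jarvis march: at each step, from the current hull vertex p, select the next vertex q as the point such that every other point lies strictly to the left of (or on) the directed line p → q. (Equivalently: for every other point r, the cross product (q − p) × (r − p) ≥ 0.)
Starting point (lowest x, tie lowest y): (-6, 9). Wrap until returning to start. Resulting hull: (-6, 9), (-5, 0), (5, -8), (10, -1), (-1, 7).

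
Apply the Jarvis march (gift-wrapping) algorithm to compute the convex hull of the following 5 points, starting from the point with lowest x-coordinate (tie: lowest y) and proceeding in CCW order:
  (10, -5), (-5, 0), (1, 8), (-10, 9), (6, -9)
Hull (CCW) = [(-10, 9), (-5, 0), (6, -9), (10, -5), (1, 8)]

Jarvis march: at each step, from the current hull vertex p, select the next vertex q as the point such that every other point lies strictly to the left of (or on) the directed line p → q. (Equivalently: for every other point r, the cross product (q − p) × (r − p) ≥ 0.)
Starting point (lowest x, tie lowest y): (-10, 9). Wrap until returning to start. Resulting hull: (-10, 9), (-5, 0), (6, -9), (10, -5), (1, 8).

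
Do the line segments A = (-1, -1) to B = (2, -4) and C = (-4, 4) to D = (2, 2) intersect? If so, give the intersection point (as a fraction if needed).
No (intersection of containing lines falls outside at least one segment)

Parametrize and solve: t = -2, s = -1/2. At least one of these is outside [0, 1], so the segments do not intersect.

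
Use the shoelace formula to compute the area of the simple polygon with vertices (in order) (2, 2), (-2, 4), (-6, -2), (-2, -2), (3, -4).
Area = 38

Shoelace formula: Area = (1/2) |Σ_i (x_i · y_{i+1} − x_{i+1} · y_i)| (indices mod n). Compute each cross term:
  (2)(4) − (-2)(2) = 12
  (-2)(-2) − (-6)(4) = 28
  (-6)(-2) − (-2)(-2) = 8
  (-2)(-4) − (3)(-2) = 14
  (3)(2) − (2)(-4) = 14
Sum = 76, so (signed) Area = 76/2 = 38, |Area| = 38.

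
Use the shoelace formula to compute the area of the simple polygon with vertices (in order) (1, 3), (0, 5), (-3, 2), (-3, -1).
Area = 21/2

Shoelace formula: Area = (1/2) |Σ_i (x_i · y_{i+1} − x_{i+1} · y_i)| (indices mod n). Compute each cross term:
  (1)(5) − (0)(3) = 5
  (0)(2) − (-3)(5) = 15
  (-3)(-1) − (-3)(2) = 9
  (-3)(3) − (1)(-1) = -8
Sum = 21, so (signed) Area = 21/2 = 21/2, |Area| = 21/2.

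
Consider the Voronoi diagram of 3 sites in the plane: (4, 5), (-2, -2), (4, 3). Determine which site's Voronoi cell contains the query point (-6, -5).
Nearest site = (-2, -2)

The Voronoi cell of site s contains exactly those query points closer to s than to any other site. Compute squared distances from q = (-6, -5) to each site:
  (-2 − -6)² + (-2 − -5)² = 25
  (4 − -6)² + (3 − -5)² = 164
  (4 − -6)² + (5 − -5)² = 200
Minimum is attained by (-2, -2), so q lies in its Voronoi cell.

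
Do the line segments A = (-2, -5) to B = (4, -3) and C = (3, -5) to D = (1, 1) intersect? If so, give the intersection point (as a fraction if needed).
Yes; intersection at (5/2, -7/2) (t = 3/4 on AB, s = 1/4 on CD)

Parametrize AB as A + t(B − A) = (-2 + 6 t, -5 + 2 t) and CD as C + s(D − C) = (3 + -2 s, -5 + 6 s). Solve the linear system for (t, s). Determinant = -40 ≠ 0, so a unique intersection of the containing lines exists. Solution: t = 3/4, s = 1/4 — both in [0, 1], so the segments cross. Intersection point: (5/2, -7/2).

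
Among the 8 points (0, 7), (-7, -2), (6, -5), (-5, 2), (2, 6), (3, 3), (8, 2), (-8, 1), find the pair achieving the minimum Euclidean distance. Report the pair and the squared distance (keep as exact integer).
Pair = ((0, 7), (2, 6)); squared distance = 5

Compute all C(8, 2) = 28 pairwise squared distances (x_i − x_j)² + (y_i − y_j)². The minimum is 5, attained by the pair ((0, 7), (2, 6)).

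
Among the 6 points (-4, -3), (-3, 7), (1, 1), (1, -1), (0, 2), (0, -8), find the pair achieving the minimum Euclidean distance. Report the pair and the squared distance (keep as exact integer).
Pair = ((1, 1), (0, 2)); squared distance = 2

Compute all C(6, 2) = 15 pairwise squared distances (x_i − x_j)² + (y_i − y_j)². The minimum is 2, attained by the pair ((1, 1), (0, 2)).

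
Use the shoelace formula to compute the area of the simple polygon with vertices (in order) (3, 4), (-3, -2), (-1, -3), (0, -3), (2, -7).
Area = 51/2

Shoelace formula: Area = (1/2) |Σ_i (x_i · y_{i+1} − x_{i+1} · y_i)| (indices mod n). Compute each cross term:
  (3)(-2) − (-3)(4) = 6
  (-3)(-3) − (-1)(-2) = 7
  (-1)(-3) − (0)(-3) = 3
  (0)(-7) − (2)(-3) = 6
  (2)(4) − (3)(-7) = 29
Sum = 51, so (signed) Area = 51/2 = 51/2, |Area| = 51/2.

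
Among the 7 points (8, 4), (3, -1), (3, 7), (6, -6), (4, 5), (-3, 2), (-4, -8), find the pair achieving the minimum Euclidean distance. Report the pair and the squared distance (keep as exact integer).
Pair = ((3, 7), (4, 5)); squared distance = 5

Compute all C(7, 2) = 21 pairwise squared distances (x_i − x_j)² + (y_i − y_j)². The minimum is 5, attained by the pair ((3, 7), (4, 5)).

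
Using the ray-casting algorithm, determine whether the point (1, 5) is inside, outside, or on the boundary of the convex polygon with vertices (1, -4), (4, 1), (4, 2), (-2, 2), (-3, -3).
The point (1, 5) lies strictly outside the polygon

Cast a horizontal ray to the right from the query point and count how many polygon edges it crosses (each edge strictly once or zero times, handled with the usual half-open convention). 
Parity of crossings → even ⇒ outside.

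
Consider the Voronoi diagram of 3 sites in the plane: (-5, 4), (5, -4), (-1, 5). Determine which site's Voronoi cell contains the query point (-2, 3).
Nearest site = (-1, 5)

The Voronoi cell of site s contains exactly those query points closer to s than to any other site. Compute squared distances from q = (-2, 3) to each site:
  (-1 − -2)² + (5 − 3)² = 5
  (-5 − -2)² + (4 − 3)² = 10
  (5 − -2)² + (-4 − 3)² = 98
Minimum is attained by (-1, 5), so q lies in its Voronoi cell.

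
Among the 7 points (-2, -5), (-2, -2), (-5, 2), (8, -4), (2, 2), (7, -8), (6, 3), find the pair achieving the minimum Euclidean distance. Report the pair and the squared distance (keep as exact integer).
Pair = ((-2, -5), (-2, -2)); squared distance = 9

Compute all C(7, 2) = 21 pairwise squared distances (x_i − x_j)² + (y_i − y_j)². The minimum is 9, attained by the pair ((-2, -5), (-2, -2)).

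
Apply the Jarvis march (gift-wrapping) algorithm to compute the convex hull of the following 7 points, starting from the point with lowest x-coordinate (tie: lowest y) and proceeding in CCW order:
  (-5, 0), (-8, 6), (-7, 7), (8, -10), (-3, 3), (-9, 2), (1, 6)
Hull (CCW) = [(-9, 2), (8, -10), (1, 6), (-7, 7), (-8, 6)]

Jarvis march: at each step, from the current hull vertex p, select the next vertex q as the point such that every other point lies strictly to the left of (or on) the directed line p → q. (Equivalently: for every other point r, the cross product (q − p) × (r − p) ≥ 0.)
Starting point (lowest x, tie lowest y): (-9, 2). Wrap until returning to start. Resulting hull: (-9, 2), (8, -10), (1, 6), (-7, 7), (-8, 6).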